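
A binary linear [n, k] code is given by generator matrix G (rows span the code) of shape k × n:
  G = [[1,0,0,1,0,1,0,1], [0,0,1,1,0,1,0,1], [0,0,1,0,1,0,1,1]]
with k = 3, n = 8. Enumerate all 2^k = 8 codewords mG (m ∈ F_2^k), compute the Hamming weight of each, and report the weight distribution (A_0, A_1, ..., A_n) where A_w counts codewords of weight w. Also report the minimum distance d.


Weight distribution: A_0 = 1, A_2 = 1, A_4 = 5, A_6 = 1. Minimum distance d = 2.

Enumerate all 2^3 = 8 messages m ∈ F_2^3.
For each, compute codeword c = mG in F_2^8, then tally its weight.
  m = 000 → c = 00000000, weight = 0.
  m = 100 → c = 10010101, weight = 4.
  m = 010 → c = 00110101, weight = 4.
  m = 110 → c = 10100000, weight = 2.
  m = 001 → c = 00101011, weight = 4.
  m = 101 → c = 10111110, weight = 6.
  m = 011 → c = 00011110, weight = 4.
  m = 111 → c = 10001011, weight = 4.
Tally weights:
  weight 0: 1 codewords.
  weight 2: 1 codewords.
  weight 4: 5 codewords.
  weight 6: 1 codewords.
Minimum distance d = smallest w > 0 with A_w > 0 = 2.
Sanity: Σ A_w = 8 = 2^3 = 8 ✓.


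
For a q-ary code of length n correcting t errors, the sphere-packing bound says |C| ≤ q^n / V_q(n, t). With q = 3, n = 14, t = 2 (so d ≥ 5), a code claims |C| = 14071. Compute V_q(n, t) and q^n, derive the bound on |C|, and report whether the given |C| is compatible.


V_q(n, t) = 393, q^n = 4782969, Hamming bound = 12170, |C| = 14071 > bound (violated).

Step 1: Compute V_q(n, t) = Σ_{j=0}^2 C(n, j) (q−1)^j.
  j = 0: C(14,0)·(2)^0 = 1·1 = 1.
  j = 1: C(14,1)·(2)^1 = 14·2 = 28.
  j = 2: C(14,2)·(2)^2 = 91·4 = 364.
  V_q(n, t) = 1 + 28 + 364 = 393.
Step 2: q^n = 3^14 = 4782969.
Step 3: Hamming bound ⌊q^n / V_q(n,t)⌋ = ⌊4782969/393⌋ = 12170.
Step 4: Compare |C| = 14071 to 12170: violated.
The claimed |C| lies above the Hamming bound, so no 3-ary code of length 14 with d ≥ 5 can have 14071 codewords.


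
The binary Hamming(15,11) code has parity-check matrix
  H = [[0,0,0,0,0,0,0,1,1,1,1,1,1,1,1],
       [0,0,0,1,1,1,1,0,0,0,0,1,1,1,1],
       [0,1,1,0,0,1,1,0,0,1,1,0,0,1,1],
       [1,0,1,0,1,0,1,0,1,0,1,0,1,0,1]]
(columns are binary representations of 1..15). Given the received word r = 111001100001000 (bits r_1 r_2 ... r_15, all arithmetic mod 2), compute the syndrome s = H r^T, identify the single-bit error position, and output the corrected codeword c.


s = (1, 1, 0, 1)^T, error position = 13, corrected codeword c = 111001100001100

Compute s = H r^T mod 2 one row at a time:
  s_1 = 0 + 0 + 0 + 0 + 1 + 0 + 0 + 0 = 1 ≡ 1 (mod 2).
  s_2 = 0 + 0 + 1 + 1 + 1 + 0 + 0 + 0 = 3 ≡ 1 (mod 2).
  s_3 = 1 + 1 + 1 + 1 + 0 + 0 + 0 + 0 = 4 ≡ 0 (mod 2).
  s_4 = 1 + 1 + 0 + 1 + 0 + 0 + 0 + 0 = 3 ≡ 1 (mod 2).
s = (1, 1, 0, 1)^T — this equals column 13 of H (binary 1101), so error is at position 13.
Correct: flip bit 13 of r = 111001100001000 to get c = 111001100001100.


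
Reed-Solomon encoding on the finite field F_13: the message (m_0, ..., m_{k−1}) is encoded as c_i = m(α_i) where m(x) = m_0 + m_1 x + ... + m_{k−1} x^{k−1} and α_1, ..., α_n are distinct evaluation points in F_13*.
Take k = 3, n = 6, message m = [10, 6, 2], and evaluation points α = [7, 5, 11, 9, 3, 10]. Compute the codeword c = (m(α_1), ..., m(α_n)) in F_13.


c = [7, 12, 6, 5, 7, 10]

Message polynomial: m(x) = 10 + 6·x + 2·x^2 (mod 13).
For each evaluation point α_i, compute m(α_i) mod 13:
  α_1 = 7: Horner steps 2 → 7 → 7, so m(7) = 7.
  α_2 = 5: Horner steps 2 → 3 → 12, so m(5) = 12.
  α_3 = 11: Horner steps 2 → 2 → 6, so m(11) = 6.
  α_4 = 9: Horner steps 2 → 11 → 5, so m(9) = 5.
  α_5 = 3: Horner steps 2 → 12 → 7, so m(3) = 7.
  α_6 = 10: Horner steps 2 → 0 → 10, so m(10) = 10.
Codeword c = [7, 12, 6, 5, 7, 10] ∈ F_13^6.


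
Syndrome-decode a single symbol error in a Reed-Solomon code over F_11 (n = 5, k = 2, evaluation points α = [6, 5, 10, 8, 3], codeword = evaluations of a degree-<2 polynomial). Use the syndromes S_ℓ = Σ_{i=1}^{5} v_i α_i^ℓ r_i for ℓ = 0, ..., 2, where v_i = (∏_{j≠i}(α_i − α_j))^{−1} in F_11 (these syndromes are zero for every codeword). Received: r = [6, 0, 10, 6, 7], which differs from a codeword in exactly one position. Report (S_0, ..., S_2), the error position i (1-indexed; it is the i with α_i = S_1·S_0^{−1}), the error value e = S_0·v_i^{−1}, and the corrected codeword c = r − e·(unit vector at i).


S = (2, 1, 6), error at position 1, error magnitude e = 4, c = [2, 0, 10, 6, 7].

Step 1: column multipliers v_i = (∏_{j≠i}(α_i − α_j))^{−1} mod 11.
  i = 1 (α = 6): (6−5)(6−10)(6−8)(6−3) = 1·(−4)·(−2)·3 = 24 ≡ 2, so v_1 = 2^{−1} = 6 (mod 11).
  i = 2 (α = 5): (5−6)(5−10)(5−8)(5−3) = (−1)·(−5)·(−3)·2 = −30 ≡ 3, so v_2 = 3^{−1} = 4 (mod 11).
  i = 3 (α = 10): (10−6)(10−5)(10−8)(10−3) = 4·5·2·7 = 280 ≡ 5, so v_3 = 5^{−1} = 9 (mod 11).
  i = 4 (α = 8): (8−6)(8−5)(8−10)(8−3) = 2·3·(−2)·5 = −60 ≡ 6, so v_4 = 6^{−1} = 2 (mod 11).
  i = 5 (α = 3): (3−6)(3−5)(3−10)(3−8) = (−3)·(−2)·(−7)·(−5) = 210 ≡ 1, so v_5 = 1^{−1} = 1 (mod 11).
  v = [6, 4, 9, 2, 1].
Step 2: syndromes of r = [6, 0, 10, 6, 7] (all sums mod 11).
  S_0 = Σ v_i r_i = 6·6 + 4·0 + 9·10 + 2·6 + 1·7 = 145 ≡ 2.
  S_1 = Σ v_i α_i r_i = 6·6·6 + 4·5·0 + 9·10·10 + 2·8·6 + 1·3·7 = 1233 ≡ 1.
  α_i^2 mod 11 = [3, 3, 1, 9, 9].
  S_2 = Σ v_i α_i^2 r_i = 6·3·6 + 4·3·0 + 9·1·10 + 2·9·6 + 1·9·7 = 369 ≡ 6.
  S = (2, 1, 6) ≠ 0, so r is not a codeword (an error is present).
Step 3: locate the error. For a single error e at position i, S_ℓ = v_i·e·α_i^ℓ, so α_err = S_1/S_0.
  S_0^{−1} = 2^{−1} = 6 (mod 11), so α_err = 1·6 = 6 ≡ 6 = α_1. Error position i = 1.
  Consistency check: S_2/S_1 = 6·1 = 6 ≡ 6 = α_err ✓ (single-error assumption holds).
Step 4: error magnitude e = S_0/v_1 = S_0·∏_{j≠1}(α_1 − α_j) = 2·2 = 4 ≡ 4 (mod 11).
Step 5: correct position 1: c_1 = r_1 − e = 6 − 4 ≡ 2 (mod 11). Hence c = [2, 0, 10, 6, 7].
  Check: interpolating c through the α_i gives m(x) = 1 + 2·x (degree < 2) with m(α_i) = c_i for every i, so c is indeed a codeword.


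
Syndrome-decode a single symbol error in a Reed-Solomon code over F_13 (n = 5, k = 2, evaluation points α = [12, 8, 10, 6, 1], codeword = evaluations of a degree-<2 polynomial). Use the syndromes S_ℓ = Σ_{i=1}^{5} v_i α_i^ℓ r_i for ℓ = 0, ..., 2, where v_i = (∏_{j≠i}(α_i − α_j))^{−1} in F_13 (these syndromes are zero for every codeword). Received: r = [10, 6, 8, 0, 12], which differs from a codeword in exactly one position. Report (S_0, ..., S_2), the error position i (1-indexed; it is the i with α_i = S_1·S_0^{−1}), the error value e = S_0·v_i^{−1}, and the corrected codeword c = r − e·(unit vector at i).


S = (5, 4, 11), error at position 4, error magnitude e = 9, c = [10, 6, 8, 4, 12].

Step 1: column multipliers v_i = (∏_{j≠i}(α_i − α_j))^{−1} mod 13.
  i = 1 (α = 12): (12−8)(12−10)(12−6)(12−1) = 4·2·6·11 = 528 ≡ 8, so v_1 = 8^{−1} = 5 (mod 13).
  i = 2 (α = 8): (8−12)(8−10)(8−6)(8−1) = (−4)·(−2)·2·7 = 112 ≡ 8, so v_2 = 8^{−1} = 5 (mod 13).
  i = 3 (α = 10): (10−12)(10−8)(10−6)(10−1) = (−2)·2·4·9 = −144 ≡ 12, so v_3 = 12^{−1} = 12 (mod 13).
  i = 4 (α = 6): (6−12)(6−8)(6−10)(6−1) = (−6)·(−2)·(−4)·5 = −240 ≡ 7, so v_4 = 7^{−1} = 2 (mod 13).
  i = 5 (α = 1): (1−12)(1−8)(1−10)(1−6) = (−11)·(−7)·(−9)·(−5) = 3465 ≡ 7, so v_5 = 7^{−1} = 2 (mod 13).
  v = [5, 5, 12, 2, 2].
Step 2: syndromes of r = [10, 6, 8, 0, 12] (all sums mod 13).
  S_0 = Σ v_i r_i = 5·10 + 5·6 + 12·8 + 2·0 + 2·12 = 200 ≡ 5.
  S_1 = Σ v_i α_i r_i = 5·12·10 + 5·8·6 + 12·10·8 + 2·6·0 + 2·1·12 = 1824 ≡ 4.
  α_i^2 mod 13 = [1, 12, 9, 10, 1].
  S_2 = Σ v_i α_i^2 r_i = 5·1·10 + 5·12·6 + 12·9·8 + 2·10·0 + 2·1·12 = 1298 ≡ 11.
  S = (5, 4, 11) ≠ 0, so r is not a codeword (an error is present).
Step 3: locate the error. For a single error e at position i, S_ℓ = v_i·e·α_i^ℓ, so α_err = S_1/S_0.
  S_0^{−1} = 5^{−1} = 8 (mod 13), so α_err = 4·8 = 32 ≡ 6 = α_4. Error position i = 4.
  Consistency check: S_2/S_1 = 11·10 = 110 ≡ 6 = α_err ✓ (single-error assumption holds).
Step 4: error magnitude e = S_0/v_4 = S_0·∏_{j≠4}(α_4 − α_j) = 5·7 = 35 ≡ 9 (mod 13).
Step 5: correct position 4: c_4 = r_4 − e = 0 − 9 ≡ 4 (mod 13). Hence c = [10, 6, 8, 4, 12].
  Check: interpolating c through the α_i gives m(x) = 11 + 1·x (degree < 2) with m(α_i) = c_i for every i, so c is indeed a codeword.


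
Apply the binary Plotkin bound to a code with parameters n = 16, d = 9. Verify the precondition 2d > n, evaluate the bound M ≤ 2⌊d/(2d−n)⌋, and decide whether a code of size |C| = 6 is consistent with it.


Plotkin bound M ≤ 8; given |C| = 6 ≤ bound (satisfied).

Check applicability: 2d = 18, n = 16.
2d − n = 2 > 0, so Plotkin applies.
Compute d/(2d−n) = 9/2 ≈ 4.5000.
⌊d/(2d−n)⌋ = 4.
Plotkin bound: M ≤ 2·4 = 8.
Given |C| = 6, check: satisfied.
This |C| is below the Plotkin bound.


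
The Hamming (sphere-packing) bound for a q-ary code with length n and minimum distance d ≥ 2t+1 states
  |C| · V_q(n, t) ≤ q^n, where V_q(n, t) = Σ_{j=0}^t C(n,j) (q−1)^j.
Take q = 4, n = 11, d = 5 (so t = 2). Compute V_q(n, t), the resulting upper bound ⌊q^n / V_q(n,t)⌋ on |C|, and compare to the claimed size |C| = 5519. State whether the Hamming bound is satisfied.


V_q(n, t) = 529, q^n = 4194304, Hamming bound = 7928, |C| = 5519 ≤ bound (satisfied).

Step 1: Compute V_q(n, t) = Σ_{j=0}^2 C(n, j) (q−1)^j.
  j = 0: C(11,0)·(3)^0 = 1·1 = 1.
  j = 1: C(11,1)·(3)^1 = 11·3 = 33.
  j = 2: C(11,2)·(3)^2 = 55·9 = 495.
  V_q(n, t) = 1 + 33 + 495 = 529.
Step 2: q^n = 4^11 = 4194304.
Step 3: Hamming bound ⌊q^n / V_q(n,t)⌋ = ⌊4194304/529⌋ = 7928.
Step 4: Compare |C| = 5519 to 7928: satisfied.
The claimed |C| lies below the Hamming bound.


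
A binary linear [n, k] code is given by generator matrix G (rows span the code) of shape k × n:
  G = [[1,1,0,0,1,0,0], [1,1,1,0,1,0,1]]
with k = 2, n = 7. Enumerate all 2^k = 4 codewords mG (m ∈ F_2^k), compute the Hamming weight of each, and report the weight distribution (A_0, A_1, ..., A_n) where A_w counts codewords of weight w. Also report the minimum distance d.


Weight distribution: A_0 = 1, A_2 = 1, A_3 = 1, A_5 = 1. Minimum distance d = 2.

Enumerate all 2^2 = 4 messages m ∈ F_2^2.
For each, compute codeword c = mG in F_2^7, then tally its weight.
  m = 00 → c = 0000000, weight = 0.
  m = 10 → c = 1100100, weight = 3.
  m = 01 → c = 1110101, weight = 5.
  m = 11 → c = 0010001, weight = 2.
Tally weights:
  weight 0: 1 codewords.
  weight 2: 1 codewords.
  weight 3: 1 codewords.
  weight 5: 1 codewords.
Minimum distance d = smallest w > 0 with A_w > 0 = 2.
Sanity: Σ A_w = 4 = 2^2 = 4 ✓.


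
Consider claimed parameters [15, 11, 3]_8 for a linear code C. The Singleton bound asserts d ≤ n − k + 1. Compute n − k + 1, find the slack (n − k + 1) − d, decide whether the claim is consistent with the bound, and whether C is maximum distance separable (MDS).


Singleton RHS = n − k + 1 = 5, slack = 2, bound satisfied, not MDS.

Singleton bound: d ≤ n − k + 1.
Here n = 15, k = 11, so n − k + 1 = 5.
Given d = 3, check d ≤ 5: YES.
Slack = (n − k + 1) − d = 2.
The code is NOT MDS (slack = 2 > 0).
Description: the claimed parameters are [15, 11, 3]_8; such a code would be non-MDS.


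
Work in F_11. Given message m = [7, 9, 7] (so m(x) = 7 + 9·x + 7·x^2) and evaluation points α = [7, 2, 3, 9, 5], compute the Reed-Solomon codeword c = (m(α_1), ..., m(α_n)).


c = [6, 9, 9, 6, 7]

Message polynomial: m(x) = 7 + 9·x + 7·x^2 (mod 11).
For each evaluation point α_i, compute m(α_i) mod 11:
  α_1 = 7: Horner steps 7 → 3 → 6, so m(7) = 6.
  α_2 = 2: Horner steps 7 → 1 → 9, so m(2) = 9.
  α_3 = 3: Horner steps 7 → 8 → 9, so m(3) = 9.
  α_4 = 9: Horner steps 7 → 6 → 6, so m(9) = 6.
  α_5 = 5: Horner steps 7 → 0 → 7, so m(5) = 7.
Codeword c = [6, 9, 9, 6, 7] ∈ F_11^5.


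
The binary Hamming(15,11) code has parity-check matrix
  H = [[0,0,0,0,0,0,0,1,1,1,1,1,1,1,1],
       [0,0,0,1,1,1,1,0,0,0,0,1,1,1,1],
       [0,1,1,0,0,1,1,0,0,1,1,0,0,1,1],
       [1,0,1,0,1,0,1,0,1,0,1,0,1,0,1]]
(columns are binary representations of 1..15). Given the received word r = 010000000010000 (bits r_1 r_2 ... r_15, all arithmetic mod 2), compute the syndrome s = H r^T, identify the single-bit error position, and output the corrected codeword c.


s = (1, 0, 0, 1)^T, error position = 9, corrected codeword c = 010000001010000

Compute s = H r^T mod 2 one row at a time:
  s_1 = 0 + 0 + 0 + 1 + 0 + 0 + 0 + 0 = 1 ≡ 1 (mod 2).
  s_2 = 0 + 0 + 0 + 0 + 0 + 0 + 0 + 0 = 0 ≡ 0 (mod 2).
  s_3 = 1 + 0 + 0 + 0 + 0 + 1 + 0 + 0 = 2 ≡ 0 (mod 2).
  s_4 = 0 + 0 + 0 + 0 + 0 + 1 + 0 + 0 = 1 ≡ 1 (mod 2).
s = (1, 0, 0, 1)^T — this equals column 9 of H (binary 1001), so error is at position 9.
Correct: flip bit 9 of r = 010000000010000 to get c = 010000001010000.


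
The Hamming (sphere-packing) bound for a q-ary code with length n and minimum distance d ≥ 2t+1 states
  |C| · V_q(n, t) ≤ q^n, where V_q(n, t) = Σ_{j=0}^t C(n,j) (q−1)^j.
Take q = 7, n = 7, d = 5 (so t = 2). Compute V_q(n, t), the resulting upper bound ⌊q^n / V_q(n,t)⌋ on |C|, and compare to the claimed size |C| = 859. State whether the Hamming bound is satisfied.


V_q(n, t) = 799, q^n = 823543, Hamming bound = 1030, |C| = 859 ≤ bound (satisfied).

Step 1: Compute V_q(n, t) = Σ_{j=0}^2 C(n, j) (q−1)^j.
  j = 0: C(7,0)·(6)^0 = 1·1 = 1.
  j = 1: C(7,1)·(6)^1 = 7·6 = 42.
  j = 2: C(7,2)·(6)^2 = 21·36 = 756.
  V_q(n, t) = 1 + 42 + 756 = 799.
Step 2: q^n = 7^7 = 823543.
Step 3: Hamming bound ⌊q^n / V_q(n,t)⌋ = ⌊823543/799⌋ = 1030.
Step 4: Compare |C| = 859 to 1030: satisfied.
The claimed |C| lies below the Hamming bound.


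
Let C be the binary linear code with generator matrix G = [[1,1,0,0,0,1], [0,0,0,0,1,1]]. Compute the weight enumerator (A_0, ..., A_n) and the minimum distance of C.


Weight distribution: A_0 = 1, A_2 = 1, A_3 = 2. Minimum distance d = 2.

Enumerate all 2^2 = 4 messages m ∈ F_2^2.
For each, compute codeword c = mG in F_2^6, then tally its weight.
  m = 00 → c = 000000, weight = 0.
  m = 10 → c = 110001, weight = 3.
  m = 01 → c = 000011, weight = 2.
  m = 11 → c = 110010, weight = 3.
Tally weights:
  weight 0: 1 codewords.
  weight 2: 1 codewords.
  weight 3: 2 codewords.
Minimum distance d = smallest w > 0 with A_w > 0 = 2.
Sanity: Σ A_w = 4 = 2^2 = 4 ✓.


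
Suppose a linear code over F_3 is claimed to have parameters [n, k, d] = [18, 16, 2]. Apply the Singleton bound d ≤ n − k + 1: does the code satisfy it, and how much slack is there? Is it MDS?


Singleton RHS = n − k + 1 = 3, slack = 1, bound satisfied, not MDS.

Singleton bound: d ≤ n − k + 1.
Here n = 18, k = 16, so n − k + 1 = 3.
Given d = 2, check d ≤ 3: YES.
Slack = (n − k + 1) − d = 1.
The code is NOT MDS (slack = 1 > 0).
Description: the claimed parameters are [18, 16, 2]_3; such a code would be non-MDS.


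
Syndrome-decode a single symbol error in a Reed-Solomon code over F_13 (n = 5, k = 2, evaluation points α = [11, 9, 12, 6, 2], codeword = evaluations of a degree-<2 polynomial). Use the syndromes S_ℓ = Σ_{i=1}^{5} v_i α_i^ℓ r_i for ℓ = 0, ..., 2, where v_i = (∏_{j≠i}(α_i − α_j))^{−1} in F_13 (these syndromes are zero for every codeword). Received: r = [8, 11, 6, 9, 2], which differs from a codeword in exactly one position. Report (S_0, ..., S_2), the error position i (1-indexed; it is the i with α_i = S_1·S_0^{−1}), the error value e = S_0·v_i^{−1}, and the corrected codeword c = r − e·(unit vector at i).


S = (10, 3, 10), error at position 3, error magnitude e = 6, c = [8, 11, 0, 9, 2].

Step 1: column multipliers v_i = (∏_{j≠i}(α_i − α_j))^{−1} mod 13.
  i = 1 (α = 11): (11−9)(11−12)(11−6)(11−2) = 2·(−1)·5·9 = −90 ≡ 1, so v_1 = 1^{−1} = 1 (mod 13).
  i = 2 (α = 9): (9−11)(9−12)(9−6)(9−2) = (−2)·(−3)·3·7 = 126 ≡ 9, so v_2 = 9^{−1} = 3 (mod 13).
  i = 3 (α = 12): (12−11)(12−9)(12−6)(12−2) = 1·3·6·10 = 180 ≡ 11, so v_3 = 11^{−1} = 6 (mod 13).
  i = 4 (α = 6): (6−11)(6−9)(6−12)(6−2) = (−5)·(−3)·(−6)·4 = −360 ≡ 4, so v_4 = 4^{−1} = 10 (mod 13).
  i = 5 (α = 2): (2−11)(2−9)(2−12)(2−6) = (−9)·(−7)·(−10)·(−4) = 2520 ≡ 11, so v_5 = 11^{−1} = 6 (mod 13).
  v = [1, 3, 6, 10, 6].
Step 2: syndromes of r = [8, 11, 6, 9, 2] (all sums mod 13).
  S_0 = Σ v_i r_i = 1·8 + 3·11 + 6·6 + 10·9 + 6·2 = 179 ≡ 10.
  S_1 = Σ v_i α_i r_i = 1·11·8 + 3·9·11 + 6·12·6 + 10·6·9 + 6·2·2 = 1381 ≡ 3.
  α_i^2 mod 13 = [4, 3, 1, 10, 4].
  S_2 = Σ v_i α_i^2 r_i = 1·4·8 + 3·3·11 + 6·1·6 + 10·10·9 + 6·4·2 = 1115 ≡ 10.
  S = (10, 3, 10) ≠ 0, so r is not a codeword (an error is present).
Step 3: locate the error. For a single error e at position i, S_ℓ = v_i·e·α_i^ℓ, so α_err = S_1/S_0.
  S_0^{−1} = 10^{−1} = 4 (mod 13), so α_err = 3·4 = 12 ≡ 12 = α_3. Error position i = 3.
  Consistency check: S_2/S_1 = 10·9 = 90 ≡ 12 = α_err ✓ (single-error assumption holds).
Step 4: error magnitude e = S_0/v_3 = S_0·∏_{j≠3}(α_3 − α_j) = 10·11 = 110 ≡ 6 (mod 13).
Step 5: correct position 3: c_3 = r_3 − e = 6 − 6 ≡ 0 (mod 13). Hence c = [8, 11, 0, 9, 2].
  Check: interpolating c through the α_i gives m(x) = 5 + 5·x (degree < 2) with m(α_i) = c_i for every i, so c is indeed a codeword.


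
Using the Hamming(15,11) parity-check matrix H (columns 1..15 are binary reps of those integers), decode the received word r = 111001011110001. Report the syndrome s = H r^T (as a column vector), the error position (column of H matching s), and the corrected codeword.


s = (1, 0, 0, 1)^T, error position = 9, corrected codeword c = 111001010110001

Compute s = H r^T mod 2 one row at a time:
  s_1 = 1 + 1 + 1 + 1 + 0 + 0 + 0 + 1 = 5 ≡ 1 (mod 2).
  s_2 = 0 + 0 + 1 + 0 + 0 + 0 + 0 + 1 = 2 ≡ 0 (mod 2).
  s_3 = 1 + 1 + 1 + 0 + 1 + 1 + 0 + 1 = 6 ≡ 0 (mod 2).
  s_4 = 1 + 1 + 0 + 0 + 1 + 1 + 0 + 1 = 5 ≡ 1 (mod 2).
s = (1, 0, 0, 1)^T — this equals column 9 of H (binary 1001), so error is at position 9.
Correct: flip bit 9 of r = 111001011110001 to get c = 111001010110001.


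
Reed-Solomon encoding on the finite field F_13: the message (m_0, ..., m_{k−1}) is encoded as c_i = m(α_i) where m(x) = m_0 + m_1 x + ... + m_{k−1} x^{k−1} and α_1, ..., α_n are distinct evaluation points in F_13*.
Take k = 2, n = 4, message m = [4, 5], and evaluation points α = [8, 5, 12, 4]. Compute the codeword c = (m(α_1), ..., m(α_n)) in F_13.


c = [5, 3, 12, 11]

Message polynomial: m(x) = 4 + 5·x (mod 13).
For each evaluation point α_i, compute m(α_i) mod 13:
  α_1 = 8: Horner steps 5 → 5, so m(8) = 5.
  α_2 = 5: Horner steps 5 → 3, so m(5) = 3.
  α_3 = 12: Horner steps 5 → 12, so m(12) = 12.
  α_4 = 4: Horner steps 5 → 11, so m(4) = 11.
Codeword c = [5, 3, 12, 11] ∈ F_13^4.


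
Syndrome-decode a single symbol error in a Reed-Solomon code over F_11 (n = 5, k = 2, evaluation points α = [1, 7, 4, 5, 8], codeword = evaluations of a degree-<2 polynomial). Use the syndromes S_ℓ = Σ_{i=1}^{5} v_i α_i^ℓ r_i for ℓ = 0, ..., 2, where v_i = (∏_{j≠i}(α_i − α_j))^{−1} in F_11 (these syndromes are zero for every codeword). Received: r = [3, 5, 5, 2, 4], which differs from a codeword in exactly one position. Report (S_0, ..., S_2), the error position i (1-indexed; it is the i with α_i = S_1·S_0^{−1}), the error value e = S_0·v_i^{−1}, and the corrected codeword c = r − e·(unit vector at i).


S = (8, 1, 7), error at position 2, error magnitude e = 9, c = [3, 7, 5, 2, 4].

Step 1: column multipliers v_i = (∏_{j≠i}(α_i − α_j))^{−1} mod 11.
  i = 1 (α = 1): (1−7)(1−4)(1−5)(1−8) = (−6)·(−3)·(−4)·(−7) = 504 ≡ 9, so v_1 = 9^{−1} = 5 (mod 11).
  i = 2 (α = 7): (7−1)(7−4)(7−5)(7−8) = 6·3·2·(−1) = −36 ≡ 8, so v_2 = 8^{−1} = 7 (mod 11).
  i = 3 (α = 4): (4−1)(4−7)(4−5)(4−8) = 3·(−3)·(−1)·(−4) = −36 ≡ 8, so v_3 = 8^{−1} = 7 (mod 11).
  i = 4 (α = 5): (5−1)(5−7)(5−4)(5−8) = 4·(−2)·1·(−3) = 24 ≡ 2, so v_4 = 2^{−1} = 6 (mod 11).
  i = 5 (α = 8): (8−1)(8−7)(8−4)(8−5) = 7·1·4·3 = 84 ≡ 7, so v_5 = 7^{−1} = 8 (mod 11).
  v = [5, 7, 7, 6, 8].
Step 2: syndromes of r = [3, 5, 5, 2, 4] (all sums mod 11).
  S_0 = Σ v_i r_i = 5·3 + 7·5 + 7·5 + 6·2 + 8·4 = 129 ≡ 8.
  S_1 = Σ v_i α_i r_i = 5·1·3 + 7·7·5 + 7·4·5 + 6·5·2 + 8·8·4 = 716 ≡ 1.
  α_i^2 mod 11 = [1, 5, 5, 3, 9].
  S_2 = Σ v_i α_i^2 r_i = 5·1·3 + 7·5·5 + 7·5·5 + 6·3·2 + 8·9·4 = 689 ≡ 7.
  S = (8, 1, 7) ≠ 0, so r is not a codeword (an error is present).
Step 3: locate the error. For a single error e at position i, S_ℓ = v_i·e·α_i^ℓ, so α_err = S_1/S_0.
  S_0^{−1} = 8^{−1} = 7 (mod 11), so α_err = 1·7 = 7 ≡ 7 = α_2. Error position i = 2.
  Consistency check: S_2/S_1 = 7·1 = 7 ≡ 7 = α_err ✓ (single-error assumption holds).
Step 4: error magnitude e = S_0/v_2 = S_0·∏_{j≠2}(α_2 − α_j) = 8·8 = 64 ≡ 9 (mod 11).
Step 5: correct position 2: c_2 = r_2 − e = 5 − 9 ≡ 7 (mod 11). Hence c = [3, 7, 5, 2, 4].
  Check: interpolating c through the α_i gives m(x) = 6 + 8·x (degree < 2) with m(α_i) = c_i for every i, so c is indeed a codeword.


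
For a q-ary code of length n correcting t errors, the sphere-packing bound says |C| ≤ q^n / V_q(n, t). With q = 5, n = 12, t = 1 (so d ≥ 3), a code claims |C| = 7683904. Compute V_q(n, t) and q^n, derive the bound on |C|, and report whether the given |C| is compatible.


V_q(n, t) = 49, q^n = 244140625, Hamming bound = 4982461, |C| = 7683904 > bound (violated).

Step 1: Compute V_q(n, t) = Σ_{j=0}^1 C(n, j) (q−1)^j.
  j = 0: C(12,0)·(4)^0 = 1·1 = 1.
  j = 1: C(12,1)·(4)^1 = 12·4 = 48.
  V_q(n, t) = 1 + 48 = 49.
Step 2: q^n = 5^12 = 244140625.
Step 3: Hamming bound ⌊q^n / V_q(n,t)⌋ = ⌊244140625/49⌋ = 4982461.
Step 4: Compare |C| = 7683904 to 4982461: violated.
The claimed |C| lies above the Hamming bound, so no 5-ary code of length 12 with d ≥ 3 can have 7683904 codewords.


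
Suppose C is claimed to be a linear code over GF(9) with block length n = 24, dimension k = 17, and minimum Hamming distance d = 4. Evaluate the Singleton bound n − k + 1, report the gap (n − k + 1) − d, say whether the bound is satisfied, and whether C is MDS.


Singleton RHS = n − k + 1 = 8, slack = 4, bound satisfied, not MDS.

Singleton bound: d ≤ n − k + 1.
Here n = 24, k = 17, so n − k + 1 = 8.
Given d = 4, check d ≤ 8: YES.
Slack = (n − k + 1) − d = 4.
The code is NOT MDS (slack = 4 > 0).
Description: the claimed parameters are [24, 17, 4]_9; such a code would be non-MDS.


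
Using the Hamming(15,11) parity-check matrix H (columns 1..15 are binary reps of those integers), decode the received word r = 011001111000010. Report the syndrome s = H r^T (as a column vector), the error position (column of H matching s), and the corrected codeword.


s = (1, 1, 1, 1)^T, error position = 15, corrected codeword c = 011001111000011

Compute s = H r^T mod 2 one row at a time:
  s_1 = 1 + 1 + 0 + 0 + 0 + 0 + 1 + 0 = 3 ≡ 1 (mod 2).
  s_2 = 0 + 0 + 1 + 1 + 0 + 0 + 1 + 0 = 3 ≡ 1 (mod 2).
  s_3 = 1 + 1 + 1 + 1 + 0 + 0 + 1 + 0 = 5 ≡ 1 (mod 2).
  s_4 = 0 + 1 + 0 + 1 + 1 + 0 + 0 + 0 = 3 ≡ 1 (mod 2).
s = (1, 1, 1, 1)^T — this equals column 15 of H (binary 1111), so error is at position 15.
Correct: flip bit 15 of r = 011001111000010 to get c = 011001111000011.


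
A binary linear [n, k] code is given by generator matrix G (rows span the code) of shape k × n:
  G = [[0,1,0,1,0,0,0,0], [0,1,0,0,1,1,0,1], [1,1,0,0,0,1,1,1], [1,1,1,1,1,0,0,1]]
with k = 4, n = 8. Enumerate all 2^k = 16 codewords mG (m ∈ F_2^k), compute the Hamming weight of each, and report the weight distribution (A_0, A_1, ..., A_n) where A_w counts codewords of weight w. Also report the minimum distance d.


Weight distribution: A_0 = 1, A_2 = 1, A_3 = 2, A_4 = 5, A_5 = 6, A_6 = 1. Minimum distance d = 2.

Enumerate all 2^4 = 16 messages m ∈ F_2^4.
For each, compute codeword c = mG in F_2^8, then tally its weight.
  m = 0000 → c = 00000000, weight = 0.
  m = 1000 → c = 01010000, weight = 2.
  m = 0100 → c = 01001101, weight = 4.
  m = 1100 → c = 00011101, weight = 4.
  m = 0010 → c = 11000111, weight = 5.
  m = 1010 → c = 10010111, weight = 5.
  m = 0110 → c = 10001010, weight = 3.
  m = 1110 → c = 11011010, weight = 5.
  m = 0001 → c = 11111001, weight = 6.
  m = 1001 → c = 10101001, weight = 4.
  m = 0101 → c = 10110100, weight = 4.
  m = 1101 → c = 11100100, weight = 4.
  m = 0011 → c = 00111110, weight = 5.
  m = 1011 → c = 01101110, weight = 5.
  m = 0111 → c = 01110011, weight = 5.
  m = 1111 → c = 00100011, weight = 3.
Tally weights:
  weight 0: 1 codewords.
  weight 2: 1 codewords.
  weight 3: 2 codewords.
  weight 4: 5 codewords.
  weight 5: 6 codewords.
  weight 6: 1 codewords.
Minimum distance d = smallest w > 0 with A_w > 0 = 2.
Sanity: Σ A_w = 16 = 2^4 = 16 ✓.


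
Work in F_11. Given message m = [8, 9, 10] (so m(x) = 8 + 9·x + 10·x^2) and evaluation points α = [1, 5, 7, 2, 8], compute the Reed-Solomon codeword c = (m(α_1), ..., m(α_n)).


c = [5, 6, 0, 0, 5]

Message polynomial: m(x) = 8 + 9·x + 10·x^2 (mod 11).
For each evaluation point α_i, compute m(α_i) mod 11:
  α_1 = 1: Horner steps 10 → 8 → 5, so m(1) = 5.
  α_2 = 5: Horner steps 10 → 4 → 6, so m(5) = 6.
  α_3 = 7: Horner steps 10 → 2 → 0, so m(7) = 0.
  α_4 = 2: Horner steps 10 → 7 → 0, so m(2) = 0.
  α_5 = 8: Horner steps 10 → 1 → 5, so m(8) = 5.
Codeword c = [5, 6, 0, 0, 5] ∈ F_11^5.


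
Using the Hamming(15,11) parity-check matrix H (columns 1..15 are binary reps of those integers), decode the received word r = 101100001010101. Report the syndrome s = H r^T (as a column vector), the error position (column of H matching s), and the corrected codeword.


s = (0, 1, 1, 0)^T, error position = 6, corrected codeword c = 101101001010101

Compute s = H r^T mod 2 one row at a time:
  s_1 = 0 + 1 + 0 + 1 + 0 + 1 + 0 + 1 = 4 ≡ 0 (mod 2).
  s_2 = 1 + 0 + 0 + 0 + 0 + 1 + 0 + 1 = 3 ≡ 1 (mod 2).
  s_3 = 0 + 1 + 0 + 0 + 0 + 1 + 0 + 1 = 3 ≡ 1 (mod 2).
  s_4 = 1 + 1 + 0 + 0 + 1 + 1 + 1 + 1 = 6 ≡ 0 (mod 2).
s = (0, 1, 1, 0)^T — this equals column 6 of H (binary 0110), so error is at position 6.
Correct: flip bit 6 of r = 101100001010101 to get c = 101101001010101.


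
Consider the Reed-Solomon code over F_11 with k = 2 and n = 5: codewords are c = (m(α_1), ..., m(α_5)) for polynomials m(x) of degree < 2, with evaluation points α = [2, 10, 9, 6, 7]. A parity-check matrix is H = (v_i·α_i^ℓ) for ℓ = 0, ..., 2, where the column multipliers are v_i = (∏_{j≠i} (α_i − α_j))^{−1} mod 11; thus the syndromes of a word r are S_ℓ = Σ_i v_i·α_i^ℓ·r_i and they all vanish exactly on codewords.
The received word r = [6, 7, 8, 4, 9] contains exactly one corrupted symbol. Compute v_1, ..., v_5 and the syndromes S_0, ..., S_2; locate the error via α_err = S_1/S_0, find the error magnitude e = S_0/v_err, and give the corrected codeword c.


S = (2, 9, 2), error at position 2, error magnitude e = 5, c = [6, 2, 8, 4, 9].

Step 1: column multipliers v_i = (∏_{j≠i}(α_i − α_j))^{−1} mod 11.
  i = 1 (α = 2): (2−10)(2−9)(2−6)(2−7) = (−8)·(−7)·(−4)·(−5) = 1120 ≡ 9, so v_1 = 9^{−1} = 5 (mod 11).
  i = 2 (α = 10): (10−2)(10−9)(10−6)(10−7) = 8·1·4·3 = 96 ≡ 8, so v_2 = 8^{−1} = 7 (mod 11).
  i = 3 (α = 9): (9−2)(9−10)(9−6)(9−7) = 7·(−1)·3·2 = −42 ≡ 2, so v_3 = 2^{−1} = 6 (mod 11).
  i = 4 (α = 6): (6−2)(6−10)(6−9)(6−7) = 4·(−4)·(−3)·(−1) = −48 ≡ 7, so v_4 = 7^{−1} = 8 (mod 11).
  i = 5 (α = 7): (7−2)(7−10)(7−9)(7−6) = 5·(−3)·(−2)·1 = 30 ≡ 8, so v_5 = 8^{−1} = 7 (mod 11).
  v = [5, 7, 6, 8, 7].
Step 2: syndromes of r = [6, 7, 8, 4, 9] (all sums mod 11).
  S_0 = Σ v_i r_i = 5·6 + 7·7 + 6·8 + 8·4 + 7·9 = 222 ≡ 2.
  S_1 = Σ v_i α_i r_i = 5·2·6 + 7·10·7 + 6·9·8 + 8·6·4 + 7·7·9 = 1615 ≡ 9.
  α_i^2 mod 11 = [4, 1, 4, 3, 5].
  S_2 = Σ v_i α_i^2 r_i = 5·4·6 + 7·1·7 + 6·4·8 + 8·3·4 + 7·5·9 = 772 ≡ 2.
  S = (2, 9, 2) ≠ 0, so r is not a codeword (an error is present).
Step 3: locate the error. For a single error e at position i, S_ℓ = v_i·e·α_i^ℓ, so α_err = S_1/S_0.
  S_0^{−1} = 2^{−1} = 6 (mod 11), so α_err = 9·6 = 54 ≡ 10 = α_2. Error position i = 2.
  Consistency check: S_2/S_1 = 2·5 = 10 ≡ 10 = α_err ✓ (single-error assumption holds).
Step 4: error magnitude e = S_0/v_2 = S_0·∏_{j≠2}(α_2 − α_j) = 2·8 = 16 ≡ 5 (mod 11).
Step 5: correct position 2: c_2 = r_2 − e = 7 − 5 ≡ 2 (mod 11). Hence c = [6, 2, 8, 4, 9].
  Check: interpolating c through the α_i gives m(x) = 7 + 5·x (degree < 2) with m(α_i) = c_i for every i, so c is indeed a codeword.


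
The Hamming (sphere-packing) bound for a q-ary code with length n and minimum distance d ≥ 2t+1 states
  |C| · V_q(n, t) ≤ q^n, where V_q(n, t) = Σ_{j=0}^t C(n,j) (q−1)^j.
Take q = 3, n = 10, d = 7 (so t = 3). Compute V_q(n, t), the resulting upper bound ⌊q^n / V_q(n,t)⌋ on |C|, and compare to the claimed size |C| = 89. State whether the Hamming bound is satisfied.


V_q(n, t) = 1161, q^n = 59049, Hamming bound = 50, |C| = 89 > bound (violated).

Step 1: Compute V_q(n, t) = Σ_{j=0}^3 C(n, j) (q−1)^j.
  j = 0: C(10,0)·(2)^0 = 1·1 = 1.
  j = 1: C(10,1)·(2)^1 = 10·2 = 20.
  j = 2: C(10,2)·(2)^2 = 45·4 = 180.
  j = 3: C(10,3)·(2)^3 = 120·8 = 960.
  V_q(n, t) = 1 + 20 + 180 + 960 = 1161.
Step 2: q^n = 3^10 = 59049.
Step 3: Hamming bound ⌊q^n / V_q(n,t)⌋ = ⌊59049/1161⌋ = 50.
Step 4: Compare |C| = 89 to 50: violated.
The claimed |C| lies above the Hamming bound, so no 3-ary code of length 10 with d ≥ 7 can have 89 codewords.


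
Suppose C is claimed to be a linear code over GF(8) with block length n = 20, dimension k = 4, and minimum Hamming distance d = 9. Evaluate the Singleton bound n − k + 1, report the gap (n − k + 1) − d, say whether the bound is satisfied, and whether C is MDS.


Singleton RHS = n − k + 1 = 17, slack = 8, bound satisfied, not MDS.

Singleton bound: d ≤ n − k + 1.
Here n = 20, k = 4, so n − k + 1 = 17.
Given d = 9, check d ≤ 17: YES.
Slack = (n − k + 1) − d = 8.
The code is NOT MDS (slack = 8 > 0).
Description: the claimed parameters are [20, 4, 9]_8; such a code would be non-MDS.


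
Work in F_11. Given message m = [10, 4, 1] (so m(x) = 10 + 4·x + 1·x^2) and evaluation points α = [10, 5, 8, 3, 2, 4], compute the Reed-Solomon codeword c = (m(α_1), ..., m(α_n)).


c = [7, 0, 7, 9, 0, 9]

Message polynomial: m(x) = 10 + 4·x + 1·x^2 (mod 11).
For each evaluation point α_i, compute m(α_i) mod 11:
  α_1 = 10: Horner steps 1 → 3 → 7, so m(10) = 7.
  α_2 = 5: Horner steps 1 → 9 → 0, so m(5) = 0.
  α_3 = 8: Horner steps 1 → 1 → 7, so m(8) = 7.
  α_4 = 3: Horner steps 1 → 7 → 9, so m(3) = 9.
  α_5 = 2: Horner steps 1 → 6 → 0, so m(2) = 0.
  α_6 = 4: Horner steps 1 → 8 → 9, so m(4) = 9.
Codeword c = [7, 0, 7, 9, 0, 9] ∈ F_11^6.


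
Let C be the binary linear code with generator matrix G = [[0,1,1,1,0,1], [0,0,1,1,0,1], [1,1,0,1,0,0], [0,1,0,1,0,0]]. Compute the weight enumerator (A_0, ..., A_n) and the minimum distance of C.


Weight distribution: A_0 = 1, A_1 = 3, A_2 = 4, A_3 = 4, A_4 = 3, A_5 = 1. Minimum distance d = 1.

Enumerate all 2^4 = 16 messages m ∈ F_2^4.
For each, compute codeword c = mG in F_2^6, then tally its weight.
  m = 0000 → c = 000000, weight = 0.
  m = 1000 → c = 011101, weight = 4.
  m = 0100 → c = 001101, weight = 3.
  m = 1100 → c = 010000, weight = 1.
  m = 0010 → c = 110100, weight = 3.
  m = 1010 → c = 101001, weight = 3.
  m = 0110 → c = 111001, weight = 4.
  m = 1110 → c = 100100, weight = 2.
  m = 0001 → c = 010100, weight = 2.
  m = 1001 → c = 001001, weight = 2.
  m = 0101 → c = 011001, weight = 3.
  m = 1101 → c = 000100, weight = 1.
  m = 0011 → c = 100000, weight = 1.
  m = 1011 → c = 111101, weight = 5.
  m = 0111 → c = 101101, weight = 4.
  m = 1111 → c = 110000, weight = 2.
Tally weights:
  weight 0: 1 codewords.
  weight 1: 3 codewords.
  weight 2: 4 codewords.
  weight 3: 4 codewords.
  weight 4: 3 codewords.
  weight 5: 1 codewords.
Minimum distance d = smallest w > 0 with A_w > 0 = 1.
Sanity: Σ A_w = 16 = 2^4 = 16 ✓.


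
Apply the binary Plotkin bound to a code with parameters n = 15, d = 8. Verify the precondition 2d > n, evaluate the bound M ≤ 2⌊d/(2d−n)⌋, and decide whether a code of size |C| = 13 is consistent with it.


Plotkin bound M ≤ 16; given |C| = 13 ≤ bound (satisfied).

Check applicability: 2d = 16, n = 15.
2d − n = 1 > 0, so Plotkin applies.
Compute d/(2d−n) = 8/1 ≈ 8.0000.
⌊d/(2d−n)⌋ = 8.
Plotkin bound: M ≤ 2·8 = 16.
Given |C| = 13, check: satisfied.
This |C| is below the Plotkin bound.


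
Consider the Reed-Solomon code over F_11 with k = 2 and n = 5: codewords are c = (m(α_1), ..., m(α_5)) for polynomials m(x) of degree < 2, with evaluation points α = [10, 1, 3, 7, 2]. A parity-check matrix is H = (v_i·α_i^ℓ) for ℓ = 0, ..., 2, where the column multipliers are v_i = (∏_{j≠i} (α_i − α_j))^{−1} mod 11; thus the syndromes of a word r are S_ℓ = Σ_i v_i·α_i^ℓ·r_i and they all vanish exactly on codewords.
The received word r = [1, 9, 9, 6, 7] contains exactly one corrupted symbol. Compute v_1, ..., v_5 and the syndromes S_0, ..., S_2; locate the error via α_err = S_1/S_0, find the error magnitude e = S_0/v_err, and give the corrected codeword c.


S = (9, 9, 9), error at position 2, error magnitude e = 4, c = [1, 5, 9, 6, 7].

Step 1: column multipliers v_i = (∏_{j≠i}(α_i − α_j))^{−1} mod 11.
  i = 1 (α = 10): (10−1)(10−3)(10−7)(10−2) = 9·7·3·8 = 1512 ≡ 5, so v_1 = 5^{−1} = 9 (mod 11).
  i = 2 (α = 1): (1−10)(1−3)(1−7)(1−2) = (−9)·(−2)·(−6)·(−1) = 108 ≡ 9, so v_2 = 9^{−1} = 5 (mod 11).
  i = 3 (α = 3): (3−10)(3−1)(3−7)(3−2) = (−7)·2·(−4)·1 = 56 ≡ 1, so v_3 = 1^{−1} = 1 (mod 11).
  i = 4 (α = 7): (7−10)(7−1)(7−3)(7−2) = (−3)·6·4·5 = −360 ≡ 3, so v_4 = 3^{−1} = 4 (mod 11).
  i = 5 (α = 2): (2−10)(2−1)(2−3)(2−7) = (−8)·1·(−1)·(−5) = −40 ≡ 4, so v_5 = 4^{−1} = 3 (mod 11).
  v = [9, 5, 1, 4, 3].
Step 2: syndromes of r = [1, 9, 9, 6, 7] (all sums mod 11).
  S_0 = Σ v_i r_i = 9·1 + 5·9 + 1·9 + 4·6 + 3·7 = 108 ≡ 9.
  S_1 = Σ v_i α_i r_i = 9·10·1 + 5·1·9 + 1·3·9 + 4·7·6 + 3·2·7 = 372 ≡ 9.
  α_i^2 mod 11 = [1, 1, 9, 5, 4].
  S_2 = Σ v_i α_i^2 r_i = 9·1·1 + 5·1·9 + 1·9·9 + 4·5·6 + 3·4·7 = 339 ≡ 9.
  S = (9, 9, 9) ≠ 0, so r is not a codeword (an error is present).
Step 3: locate the error. For a single error e at position i, S_ℓ = v_i·e·α_i^ℓ, so α_err = S_1/S_0.
  S_0^{−1} = 9^{−1} = 5 (mod 11), so α_err = 9·5 = 45 ≡ 1 = α_2. Error position i = 2.
  Consistency check: S_2/S_1 = 9·5 = 45 ≡ 1 = α_err ✓ (single-error assumption holds).
Step 4: error magnitude e = S_0/v_2 = S_0·∏_{j≠2}(α_2 − α_j) = 9·9 = 81 ≡ 4 (mod 11).
Step 5: correct position 2: c_2 = r_2 − e = 9 − 4 ≡ 5 (mod 11). Hence c = [1, 5, 9, 6, 7].
  Check: interpolating c through the α_i gives m(x) = 3 + 2·x (degree < 2) with m(α_i) = c_i for every i, so c is indeed a codeword.


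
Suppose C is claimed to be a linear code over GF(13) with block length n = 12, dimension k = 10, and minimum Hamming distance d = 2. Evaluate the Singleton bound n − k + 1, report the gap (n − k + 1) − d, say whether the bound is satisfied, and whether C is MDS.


Singleton RHS = n − k + 1 = 3, slack = 1, bound satisfied, not MDS.

Singleton bound: d ≤ n − k + 1.
Here n = 12, k = 10, so n − k + 1 = 3.
Given d = 2, check d ≤ 3: YES.
Slack = (n − k + 1) − d = 1.
The code is NOT MDS (slack = 1 > 0).
Description: the claimed parameters are [12, 10, 2]_13; such a code would be non-MDS.


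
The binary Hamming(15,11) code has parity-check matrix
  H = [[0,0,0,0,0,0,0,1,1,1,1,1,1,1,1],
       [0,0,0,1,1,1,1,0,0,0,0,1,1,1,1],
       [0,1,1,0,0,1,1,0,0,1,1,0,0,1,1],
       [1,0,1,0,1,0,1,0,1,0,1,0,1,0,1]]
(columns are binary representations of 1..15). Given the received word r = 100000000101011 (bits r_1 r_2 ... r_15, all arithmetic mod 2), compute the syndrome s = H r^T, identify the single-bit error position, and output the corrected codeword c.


s = (0, 1, 1, 0)^T, error position = 6, corrected codeword c = 100001000101011

Compute s = H r^T mod 2 one row at a time:
  s_1 = 0 + 0 + 1 + 0 + 1 + 0 + 1 + 1 = 4 ≡ 0 (mod 2).
  s_2 = 0 + 0 + 0 + 0 + 1 + 0 + 1 + 1 = 3 ≡ 1 (mod 2).
  s_3 = 0 + 0 + 0 + 0 + 1 + 0 + 1 + 1 = 3 ≡ 1 (mod 2).
  s_4 = 1 + 0 + 0 + 0 + 0 + 0 + 0 + 1 = 2 ≡ 0 (mod 2).
s = (0, 1, 1, 0)^T — this equals column 6 of H (binary 0110), so error is at position 6.
Correct: flip bit 6 of r = 100000000101011 to get c = 100001000101011.


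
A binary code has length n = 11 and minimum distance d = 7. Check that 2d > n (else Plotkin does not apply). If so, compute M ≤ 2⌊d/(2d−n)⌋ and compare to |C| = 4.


Plotkin bound M ≤ 4; given |C| = 4 ≤ bound (satisfied).

Check applicability: 2d = 14, n = 11.
2d − n = 3 > 0, so Plotkin applies.
Compute d/(2d−n) = 7/3 ≈ 2.3333.
⌊d/(2d−n)⌋ = 2.
Plotkin bound: M ≤ 2·2 = 4.
Given |C| = 4, check: satisfied.
This |C| is at the Plotkin bound.


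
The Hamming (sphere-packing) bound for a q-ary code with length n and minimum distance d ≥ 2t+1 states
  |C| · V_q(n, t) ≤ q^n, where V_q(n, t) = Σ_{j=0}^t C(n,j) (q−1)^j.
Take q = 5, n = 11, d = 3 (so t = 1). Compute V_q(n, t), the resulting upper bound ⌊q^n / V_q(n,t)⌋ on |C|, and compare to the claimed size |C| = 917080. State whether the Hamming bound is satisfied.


V_q(n, t) = 45, q^n = 48828125, Hamming bound = 1085069, |C| = 917080 ≤ bound (satisfied).

Step 1: Compute V_q(n, t) = Σ_{j=0}^1 C(n, j) (q−1)^j.
  j = 0: C(11,0)·(4)^0 = 1·1 = 1.
  j = 1: C(11,1)·(4)^1 = 11·4 = 44.
  V_q(n, t) = 1 + 44 = 45.
Step 2: q^n = 5^11 = 48828125.
Step 3: Hamming bound ⌊q^n / V_q(n,t)⌋ = ⌊48828125/45⌋ = 1085069.
Step 4: Compare |C| = 917080 to 1085069: satisfied.
The claimed |C| lies below the Hamming bound.


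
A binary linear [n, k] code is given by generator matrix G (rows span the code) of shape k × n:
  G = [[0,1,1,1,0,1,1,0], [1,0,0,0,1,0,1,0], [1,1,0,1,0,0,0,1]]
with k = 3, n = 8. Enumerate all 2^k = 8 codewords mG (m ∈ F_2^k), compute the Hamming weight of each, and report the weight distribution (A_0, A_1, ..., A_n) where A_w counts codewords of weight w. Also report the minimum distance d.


Weight distribution: A_0 = 1, A_3 = 1, A_4 = 2, A_5 = 3, A_6 = 1. Minimum distance d = 3.

Enumerate all 2^3 = 8 messages m ∈ F_2^3.
For each, compute codeword c = mG in F_2^8, then tally its weight.
  m = 000 → c = 00000000, weight = 0.
  m = 100 → c = 01110110, weight = 5.
  m = 010 → c = 10001010, weight = 3.
  m = 110 → c = 11111100, weight = 6.
  m = 001 → c = 11010001, weight = 4.
  m = 101 → c = 10100111, weight = 5.
  m = 011 → c = 01011011, weight = 5.
  m = 111 → c = 00101101, weight = 4.
Tally weights:
  weight 0: 1 codewords.
  weight 3: 1 codewords.
  weight 4: 2 codewords.
  weight 5: 3 codewords.
  weight 6: 1 codewords.
Minimum distance d = smallest w > 0 with A_w > 0 = 3.
Sanity: Σ A_w = 8 = 2^3 = 8 ✓.


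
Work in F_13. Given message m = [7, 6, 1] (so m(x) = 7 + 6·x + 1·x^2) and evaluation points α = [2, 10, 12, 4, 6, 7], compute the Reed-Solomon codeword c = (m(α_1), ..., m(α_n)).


c = [10, 11, 2, 8, 1, 7]

Message polynomial: m(x) = 7 + 6·x + 1·x^2 (mod 13).
For each evaluation point α_i, compute m(α_i) mod 13:
  α_1 = 2: Horner steps 1 → 8 → 10, so m(2) = 10.
  α_2 = 10: Horner steps 1 → 3 → 11, so m(10) = 11.
  α_3 = 12: Horner steps 1 → 5 → 2, so m(12) = 2.
  α_4 = 4: Horner steps 1 → 10 → 8, so m(4) = 8.
  α_5 = 6: Horner steps 1 → 12 → 1, so m(6) = 1.
  α_6 = 7: Horner steps 1 → 0 → 7, so m(7) = 7.
Codeword c = [10, 11, 2, 8, 1, 7] ∈ F_13^6.
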